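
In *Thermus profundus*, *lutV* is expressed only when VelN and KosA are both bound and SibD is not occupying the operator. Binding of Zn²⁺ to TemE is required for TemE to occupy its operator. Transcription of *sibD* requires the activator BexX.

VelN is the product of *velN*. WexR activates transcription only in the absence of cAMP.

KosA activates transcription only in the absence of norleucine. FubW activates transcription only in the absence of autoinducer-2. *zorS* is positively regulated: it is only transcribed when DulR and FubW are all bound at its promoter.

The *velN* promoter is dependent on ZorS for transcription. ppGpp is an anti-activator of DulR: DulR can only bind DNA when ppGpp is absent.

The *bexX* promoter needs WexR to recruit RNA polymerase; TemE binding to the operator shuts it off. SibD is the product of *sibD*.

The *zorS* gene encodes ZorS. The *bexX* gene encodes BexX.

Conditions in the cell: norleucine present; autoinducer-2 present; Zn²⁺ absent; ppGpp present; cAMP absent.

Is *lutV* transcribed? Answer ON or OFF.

OFF

cAMP is absent, so WexR is active.
Zn²⁺ is absent, so TemE is inactive.
No repressor is bound and WexR is active, so *bexX* is transcribed.
So BexX is produced and active.
No repressor is bound and BexX is active, so *sibD* is transcribed.
So SibD is produced and active.
ppGpp is present, so DulR is inactive.
Autoinducer-2 is present, so FubW is inactive.
Required activator DulR is absent, so *zorS* is not transcribed.
So ZorS is not produced.
Required activator ZorS is absent, so *velN* is not transcribed.
So VelN is not produced.
Norleucine is present, so KosA is inactive.
With repressor SibD bound, *lutV* is not transcribed.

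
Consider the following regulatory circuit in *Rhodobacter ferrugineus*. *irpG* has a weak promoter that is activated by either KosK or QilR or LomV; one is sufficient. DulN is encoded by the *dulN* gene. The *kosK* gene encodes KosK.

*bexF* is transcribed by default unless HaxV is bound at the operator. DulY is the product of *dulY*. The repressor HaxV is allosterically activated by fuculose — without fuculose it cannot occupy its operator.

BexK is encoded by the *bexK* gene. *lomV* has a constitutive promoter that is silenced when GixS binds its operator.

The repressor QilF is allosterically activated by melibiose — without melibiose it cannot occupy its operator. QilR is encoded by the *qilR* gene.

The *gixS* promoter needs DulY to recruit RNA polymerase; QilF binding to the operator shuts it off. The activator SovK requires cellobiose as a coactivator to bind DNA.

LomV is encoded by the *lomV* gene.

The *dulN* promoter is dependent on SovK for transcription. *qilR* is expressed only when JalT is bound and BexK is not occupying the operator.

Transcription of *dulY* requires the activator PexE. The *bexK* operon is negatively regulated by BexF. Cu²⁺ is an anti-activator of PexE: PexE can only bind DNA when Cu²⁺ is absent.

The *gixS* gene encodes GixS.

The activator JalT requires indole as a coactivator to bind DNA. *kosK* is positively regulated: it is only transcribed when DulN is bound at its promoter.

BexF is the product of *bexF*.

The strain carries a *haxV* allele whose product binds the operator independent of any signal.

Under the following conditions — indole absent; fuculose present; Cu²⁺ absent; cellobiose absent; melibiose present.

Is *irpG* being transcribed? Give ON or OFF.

ON

Cellobiose is absent, so SovK is inactive.
Required activator SovK is absent, so *dulN* is not transcribed.
So DulN is not produced.
Required activator DulN is absent, so *kosK* is not transcribed.
So KosK is not produced.
HaxV is constitutively active in this strain.
With repressor HaxV bound, *bexF* is not transcribed.
So BexF is not produced.
With no repressor bound, *bexK* is transcribed.
So BexK is produced and active.
Indole is absent, so JalT is inactive.
With repressor BexK bound, *qilR* is not transcribed.
So QilR is not produced.
Cu²⁺ is absent, so PexE is active.
No repressor is bound and PexE is active, so *dulY* is transcribed.
So DulY is produced and active.
Melibiose is present, so QilF is active.
With repressor QilF bound, *gixS* is not transcribed.
So GixS is not produced.
With no repressor bound, *lomV* is transcribed.
So LomV is produced and active.
Activator LomV is present, so *irpG* is transcribed.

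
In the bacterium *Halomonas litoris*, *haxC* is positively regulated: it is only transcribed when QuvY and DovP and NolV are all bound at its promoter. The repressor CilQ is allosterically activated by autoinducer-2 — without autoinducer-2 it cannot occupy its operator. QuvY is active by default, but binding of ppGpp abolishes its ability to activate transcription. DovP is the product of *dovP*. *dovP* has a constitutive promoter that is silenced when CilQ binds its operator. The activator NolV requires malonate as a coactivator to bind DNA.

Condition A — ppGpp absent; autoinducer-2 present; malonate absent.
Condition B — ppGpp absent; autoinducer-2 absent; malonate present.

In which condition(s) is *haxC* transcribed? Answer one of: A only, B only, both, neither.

Condition A:
ppGpp is absent, so QuvY is active.
Autoinducer-2 is present, so CilQ is active.
With repressor CilQ bound, *dovP* is not transcribed.
So DovP is not produced.
Malonate is absent, so NolV is inactive.
Required activator DovP is absent, so *haxC* is not transcribed.
→ *haxC* is OFF in A.
Condition B:
ppGpp is absent, so QuvY is active.
Autoinducer-2 is absent, so CilQ is inactive.
With no repressor bound, *dovP* is transcribed.
So DovP is produced and active.
Malonate is present, so NolV is active.
No repressor is bound and QuvY and DovP and NolV are active, so *haxC* is transcribed.
→ *haxC* is ON in B.

B only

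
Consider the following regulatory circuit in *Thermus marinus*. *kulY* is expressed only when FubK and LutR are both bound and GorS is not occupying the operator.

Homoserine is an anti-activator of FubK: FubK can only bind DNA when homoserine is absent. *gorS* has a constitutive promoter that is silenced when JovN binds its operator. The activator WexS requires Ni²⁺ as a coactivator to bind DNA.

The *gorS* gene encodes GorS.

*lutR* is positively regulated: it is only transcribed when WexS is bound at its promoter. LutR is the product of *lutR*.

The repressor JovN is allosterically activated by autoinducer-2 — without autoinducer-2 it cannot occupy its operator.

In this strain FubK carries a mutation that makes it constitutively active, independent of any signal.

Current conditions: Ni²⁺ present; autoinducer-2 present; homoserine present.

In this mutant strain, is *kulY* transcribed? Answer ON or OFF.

Autoinducer-2 is present, so JovN is active.
With repressor JovN bound, *gorS* is not transcribed.
So GorS is not produced.
FubK is constitutively active in this strain.
Ni²⁺ is present, so WexS is active.
No repressor is bound and WexS is active, so *lutR* is transcribed.
So LutR is produced and active.
No repressor is bound and FubK and LutR are active, so *kulY* is transcribed.

ON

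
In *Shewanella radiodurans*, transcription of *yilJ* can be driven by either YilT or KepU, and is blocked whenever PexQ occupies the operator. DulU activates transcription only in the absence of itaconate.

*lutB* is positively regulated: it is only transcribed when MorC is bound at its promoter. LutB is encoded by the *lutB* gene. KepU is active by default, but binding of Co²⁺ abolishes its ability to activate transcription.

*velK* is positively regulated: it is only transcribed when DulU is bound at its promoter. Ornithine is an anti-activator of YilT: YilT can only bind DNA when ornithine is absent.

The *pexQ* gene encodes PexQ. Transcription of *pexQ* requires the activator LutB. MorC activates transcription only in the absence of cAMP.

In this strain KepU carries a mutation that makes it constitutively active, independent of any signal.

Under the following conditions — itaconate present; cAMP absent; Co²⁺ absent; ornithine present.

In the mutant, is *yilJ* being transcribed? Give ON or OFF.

Ornithine is present, so YilT is inactive.
cAMP is absent, so MorC is active.
No repressor is bound and MorC is active, so *lutB* is transcribed.
So LutB is produced and active.
No repressor is bound and LutB is active, so *pexQ* is transcribed.
So PexQ is produced and active.
KepU is constitutively active in this strain.
With repressor PexQ bound, *yilJ* is not transcribed.

OFF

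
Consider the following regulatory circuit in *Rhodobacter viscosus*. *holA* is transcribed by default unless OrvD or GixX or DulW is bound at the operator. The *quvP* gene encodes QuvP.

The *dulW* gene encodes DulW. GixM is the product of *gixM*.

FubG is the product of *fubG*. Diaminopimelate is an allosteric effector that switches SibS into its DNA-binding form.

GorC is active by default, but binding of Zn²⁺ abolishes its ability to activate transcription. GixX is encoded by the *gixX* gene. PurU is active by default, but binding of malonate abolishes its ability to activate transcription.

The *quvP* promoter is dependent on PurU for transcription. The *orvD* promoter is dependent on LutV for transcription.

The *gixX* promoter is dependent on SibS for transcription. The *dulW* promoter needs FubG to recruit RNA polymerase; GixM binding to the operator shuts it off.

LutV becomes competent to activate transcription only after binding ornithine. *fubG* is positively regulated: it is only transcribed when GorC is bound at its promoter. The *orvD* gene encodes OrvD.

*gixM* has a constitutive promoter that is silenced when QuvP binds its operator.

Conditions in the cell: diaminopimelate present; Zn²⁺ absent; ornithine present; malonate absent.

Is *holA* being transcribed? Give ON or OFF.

Ornithine is present, so LutV is active.
No repressor is bound and LutV is active, so *orvD* is transcribed.
So OrvD is produced and active.
Diaminopimelate is present, so SibS is active.
No repressor is bound and SibS is active, so *gixX* is transcribed.
So GixX is produced and active.
Zn²⁺ is absent, so GorC is active.
No repressor is bound and GorC is active, so *fubG* is transcribed.
So FubG is produced and active.
Malonate is absent, so PurU is active.
No repressor is bound and PurU is active, so *quvP* is transcribed.
So QuvP is produced and active.
With repressor QuvP bound, *gixM* is not transcribed.
So GixM is not produced.
No repressor is bound and FubG is active, so *dulW* is transcribed.
So DulW is produced and active.
With repressor OrvD bound, *holA* is not transcribed.

OFF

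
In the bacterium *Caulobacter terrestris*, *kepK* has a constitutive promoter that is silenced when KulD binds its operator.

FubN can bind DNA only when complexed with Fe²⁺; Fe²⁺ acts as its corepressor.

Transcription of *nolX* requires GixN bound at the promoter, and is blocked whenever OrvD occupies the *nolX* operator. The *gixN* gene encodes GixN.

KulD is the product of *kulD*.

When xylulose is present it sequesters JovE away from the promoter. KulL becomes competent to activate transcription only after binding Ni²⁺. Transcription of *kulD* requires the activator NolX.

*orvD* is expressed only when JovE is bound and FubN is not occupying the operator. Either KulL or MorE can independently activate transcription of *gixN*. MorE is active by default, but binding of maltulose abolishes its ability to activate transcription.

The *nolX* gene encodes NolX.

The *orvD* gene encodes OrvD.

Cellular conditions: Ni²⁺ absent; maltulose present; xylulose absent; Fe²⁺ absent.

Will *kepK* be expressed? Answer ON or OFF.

Fe²⁺ is absent, so FubN is inactive.
Xylulose is absent, so JovE is active.
No repressor is bound and JovE is active, so *orvD* is transcribed.
So OrvD is produced and active.
Ni²⁺ is absent, so KulL is inactive.
Maltulose is present, so MorE is inactive.
No activator is available at the *gixN* promoter, so *gixN* is not transcribed.
So GixN is not produced.
With repressor OrvD bound, *nolX* is not transcribed.
So NolX is not produced.
Required activator NolX is absent, so *kulD* is not transcribed.
So KulD is not produced.
With no repressor bound, *kepK* is transcribed.

ON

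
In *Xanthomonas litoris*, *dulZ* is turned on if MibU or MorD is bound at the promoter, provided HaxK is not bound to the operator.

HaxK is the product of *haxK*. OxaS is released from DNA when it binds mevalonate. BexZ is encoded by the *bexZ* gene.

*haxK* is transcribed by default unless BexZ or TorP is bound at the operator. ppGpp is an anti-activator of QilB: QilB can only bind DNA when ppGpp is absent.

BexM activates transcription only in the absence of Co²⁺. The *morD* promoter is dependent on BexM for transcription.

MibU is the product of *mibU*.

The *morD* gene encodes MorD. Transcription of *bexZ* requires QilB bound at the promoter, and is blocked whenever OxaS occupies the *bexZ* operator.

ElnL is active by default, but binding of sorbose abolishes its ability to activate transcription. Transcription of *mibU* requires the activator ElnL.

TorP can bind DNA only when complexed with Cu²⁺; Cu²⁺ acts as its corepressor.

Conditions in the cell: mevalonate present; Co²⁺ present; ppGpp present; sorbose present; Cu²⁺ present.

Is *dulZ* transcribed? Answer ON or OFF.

ppGpp is present, so QilB is inactive.
Mevalonate is present, so OxaS is inactive.
Required activator QilB is absent, so *bexZ* is not transcribed.
So BexZ is not produced.
Cu²⁺ is present, so TorP is active.
With repressor TorP bound, *haxK* is not transcribed.
So HaxK is not produced.
Sorbose is present, so ElnL is inactive.
Required activator ElnL is absent, so *mibU* is not transcribed.
So MibU is not produced.
Co²⁺ is present, so BexM is inactive.
Required activator BexM is absent, so *morD* is not transcribed.
So MorD is not produced.
No activator is available at the *dulZ* promoter, so *dulZ* is not transcribed.

OFF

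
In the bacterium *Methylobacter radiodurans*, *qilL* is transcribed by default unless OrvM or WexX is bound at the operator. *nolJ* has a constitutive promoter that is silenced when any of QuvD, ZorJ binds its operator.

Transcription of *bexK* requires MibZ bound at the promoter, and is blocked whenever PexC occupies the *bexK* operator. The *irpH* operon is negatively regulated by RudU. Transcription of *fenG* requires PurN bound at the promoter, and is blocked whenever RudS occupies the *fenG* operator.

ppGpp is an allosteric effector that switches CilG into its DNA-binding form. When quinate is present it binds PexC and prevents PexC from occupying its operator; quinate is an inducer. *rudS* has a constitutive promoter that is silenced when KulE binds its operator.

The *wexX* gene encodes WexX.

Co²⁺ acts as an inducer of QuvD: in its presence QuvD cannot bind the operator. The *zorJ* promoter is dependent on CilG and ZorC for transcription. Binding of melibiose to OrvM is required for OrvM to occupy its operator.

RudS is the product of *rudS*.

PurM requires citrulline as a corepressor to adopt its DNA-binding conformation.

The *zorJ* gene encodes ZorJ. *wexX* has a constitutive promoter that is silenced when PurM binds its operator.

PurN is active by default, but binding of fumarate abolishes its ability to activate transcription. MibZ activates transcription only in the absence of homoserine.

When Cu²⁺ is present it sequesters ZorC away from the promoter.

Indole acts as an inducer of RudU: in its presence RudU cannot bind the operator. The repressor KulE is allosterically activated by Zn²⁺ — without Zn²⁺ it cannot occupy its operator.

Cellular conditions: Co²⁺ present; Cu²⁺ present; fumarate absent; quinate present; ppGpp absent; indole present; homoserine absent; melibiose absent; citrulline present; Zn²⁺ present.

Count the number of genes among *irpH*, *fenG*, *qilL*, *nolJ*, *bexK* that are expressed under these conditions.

Indole is present, so RudU is inactive.
With no repressor bound, *irpH* is transcribed.
→ *irpH* is ON.
Zn²⁺ is present, so KulE is active.
With repressor KulE bound, *rudS* is not transcribed.
So RudS is not produced.
Fumarate is absent, so PurN is active.
No repressor is bound and PurN is active, so *fenG* is transcribed.
→ *fenG* is ON.
Melibiose is absent, so OrvM is inactive.
Citrulline is present, so PurM is active.
With repressor PurM bound, *wexX* is not transcribed.
So WexX is not produced.
With no repressor bound, *qilL* is transcribed.
→ *qilL* is ON.
Co²⁺ is present, so QuvD is inactive.
ppGpp is absent, so CilG is inactive.
Cu²⁺ is present, so ZorC is inactive.
Required activator CilG is absent, so *zorJ* is not transcribed.
So ZorJ is not produced.
With no repressor bound, *nolJ* is transcribed.
→ *nolJ* is ON.
Quinate is present, so PexC is inactive.
Homoserine is absent, so MibZ is active.
No repressor is bound and MibZ is active, so *bexK* is transcribed.
→ *bexK* is ON.
5 of the 5 genes are transcribed.

5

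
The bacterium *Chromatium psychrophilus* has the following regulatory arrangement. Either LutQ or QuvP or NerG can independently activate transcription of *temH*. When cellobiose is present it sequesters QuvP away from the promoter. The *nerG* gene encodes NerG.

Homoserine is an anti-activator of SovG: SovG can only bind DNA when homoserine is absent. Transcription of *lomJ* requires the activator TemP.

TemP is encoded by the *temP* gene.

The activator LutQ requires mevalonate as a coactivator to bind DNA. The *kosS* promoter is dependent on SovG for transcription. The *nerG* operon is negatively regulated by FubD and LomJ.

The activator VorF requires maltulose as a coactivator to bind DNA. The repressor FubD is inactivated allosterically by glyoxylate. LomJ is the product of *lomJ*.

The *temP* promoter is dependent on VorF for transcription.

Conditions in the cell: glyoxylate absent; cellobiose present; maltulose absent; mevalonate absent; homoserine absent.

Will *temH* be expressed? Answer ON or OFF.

Mevalonate is absent, so LutQ is inactive.
Cellobiose is present, so QuvP is inactive.
Glyoxylate is absent, so FubD is active.
Maltulose is absent, so VorF is inactive.
Required activator VorF is absent, so *temP* is not transcribed.
So TemP is not produced.
Required activator TemP is absent, so *lomJ* is not transcribed.
So LomJ is not produced.
With repressor FubD bound, *nerG* is not transcribed.
So NerG is not produced.
No activator is available at the *temH* promoter, so *temH* is not transcribed.

OFF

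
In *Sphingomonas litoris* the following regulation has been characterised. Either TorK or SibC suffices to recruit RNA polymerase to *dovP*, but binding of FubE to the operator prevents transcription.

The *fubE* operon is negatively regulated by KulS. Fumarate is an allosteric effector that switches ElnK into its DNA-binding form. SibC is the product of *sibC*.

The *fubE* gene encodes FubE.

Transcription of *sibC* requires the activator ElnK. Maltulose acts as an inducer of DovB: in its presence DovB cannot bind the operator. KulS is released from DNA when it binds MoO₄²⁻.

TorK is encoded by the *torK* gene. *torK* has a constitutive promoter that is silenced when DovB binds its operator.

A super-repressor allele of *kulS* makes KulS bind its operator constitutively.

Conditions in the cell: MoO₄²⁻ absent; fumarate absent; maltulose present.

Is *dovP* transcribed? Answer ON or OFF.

Maltulose is present, so DovB is inactive.
With no repressor bound, *torK* is transcribed.
So TorK is produced and active.
KulS is constitutively active in this strain.
With repressor KulS bound, *fubE* is not transcribed.
So FubE is not produced.
Fumarate is absent, so ElnK is inactive.
Required activator ElnK is absent, so *sibC* is not transcribed.
So SibC is not produced.
Activator TorK is present, so *dovP* is transcribed.

ON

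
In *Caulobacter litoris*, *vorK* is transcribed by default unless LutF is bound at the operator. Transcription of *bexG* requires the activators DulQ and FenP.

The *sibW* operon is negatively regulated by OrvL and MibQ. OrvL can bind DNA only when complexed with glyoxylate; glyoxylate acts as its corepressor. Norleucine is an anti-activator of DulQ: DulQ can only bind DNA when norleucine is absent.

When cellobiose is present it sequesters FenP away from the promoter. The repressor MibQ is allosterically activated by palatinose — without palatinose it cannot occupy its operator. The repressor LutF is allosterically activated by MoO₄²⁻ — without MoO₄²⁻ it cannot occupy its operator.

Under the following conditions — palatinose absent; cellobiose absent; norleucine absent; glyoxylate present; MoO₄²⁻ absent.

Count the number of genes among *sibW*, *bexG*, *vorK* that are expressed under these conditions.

2

Glyoxylate is present, so OrvL is active.
Palatinose is absent, so MibQ is inactive.
With repressor OrvL bound, *sibW* is not transcribed.
→ *sibW* is OFF.
Norleucine is absent, so DulQ is active.
Cellobiose is absent, so FenP is active.
No repressor is bound and DulQ and FenP are active, so *bexG* is transcribed.
→ *bexG* is ON.
MoO₄²⁻ is absent, so LutF is inactive.
With no repressor bound, *vorK* is transcribed.
→ *vorK* is ON.
2 of the 3 genes are transcribed.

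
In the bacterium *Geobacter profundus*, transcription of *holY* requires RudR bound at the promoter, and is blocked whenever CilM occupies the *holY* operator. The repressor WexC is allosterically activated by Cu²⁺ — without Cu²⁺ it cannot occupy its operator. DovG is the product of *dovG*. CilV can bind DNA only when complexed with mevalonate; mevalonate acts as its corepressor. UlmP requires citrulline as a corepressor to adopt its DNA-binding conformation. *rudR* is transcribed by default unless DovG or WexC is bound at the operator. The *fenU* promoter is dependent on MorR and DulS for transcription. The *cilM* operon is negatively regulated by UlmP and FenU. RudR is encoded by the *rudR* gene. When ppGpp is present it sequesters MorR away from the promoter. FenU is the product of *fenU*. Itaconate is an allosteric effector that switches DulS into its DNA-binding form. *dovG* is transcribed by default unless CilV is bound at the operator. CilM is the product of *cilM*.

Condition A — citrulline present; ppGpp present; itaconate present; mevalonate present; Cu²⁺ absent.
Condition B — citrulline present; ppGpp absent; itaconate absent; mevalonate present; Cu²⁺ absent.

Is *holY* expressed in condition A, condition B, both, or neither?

Condition A:
Citrulline is present, so UlmP is active.
ppGpp is present, so MorR is inactive.
Itaconate is present, so DulS is active.
Required activator MorR is absent, so *fenU* is not transcribed.
So FenU is not produced.
With repressor UlmP bound, *cilM* is not transcribed.
So CilM is not produced.
Mevalonate is present, so CilV is active.
With repressor CilV bound, *dovG* is not transcribed.
So DovG is not produced.
Cu²⁺ is absent, so WexC is inactive.
With no repressor bound, *rudR* is transcribed.
So RudR is produced and active.
No repressor is bound and RudR is active, so *holY* is transcribed.
→ *holY* is ON in A.
Condition B:
Citrulline is present, so UlmP is active.
ppGpp is absent, so MorR is active.
Itaconate is absent, so DulS is inactive.
Required activator DulS is absent, so *fenU* is not transcribed.
So FenU is not produced.
With repressor UlmP bound, *cilM* is not transcribed.
So CilM is not produced.
Mevalonate is present, so CilV is active.
With repressor CilV bound, *dovG* is not transcribed.
So DovG is not produced.
Cu²⁺ is absent, so WexC is inactive.
With no repressor bound, *rudR* is transcribed.
So RudR is produced and active.
No repressor is bound and RudR is active, so *holY* is transcribed.
→ *holY* is ON in B.

both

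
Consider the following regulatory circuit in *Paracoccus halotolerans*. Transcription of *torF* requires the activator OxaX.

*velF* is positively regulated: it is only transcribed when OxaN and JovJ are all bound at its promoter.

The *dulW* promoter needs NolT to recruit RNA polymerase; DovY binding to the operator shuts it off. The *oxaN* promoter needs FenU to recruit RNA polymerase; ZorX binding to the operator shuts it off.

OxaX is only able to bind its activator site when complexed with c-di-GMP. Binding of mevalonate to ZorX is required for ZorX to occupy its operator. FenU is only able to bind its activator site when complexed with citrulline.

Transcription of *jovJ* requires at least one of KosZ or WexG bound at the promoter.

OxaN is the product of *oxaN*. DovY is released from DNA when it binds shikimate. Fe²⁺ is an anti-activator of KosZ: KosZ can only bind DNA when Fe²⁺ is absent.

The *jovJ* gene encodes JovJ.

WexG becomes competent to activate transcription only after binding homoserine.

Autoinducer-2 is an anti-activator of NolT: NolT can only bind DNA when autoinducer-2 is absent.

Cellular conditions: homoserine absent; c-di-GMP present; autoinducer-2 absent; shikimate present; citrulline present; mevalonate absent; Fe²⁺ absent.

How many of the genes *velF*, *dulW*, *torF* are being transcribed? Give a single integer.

Mevalonate is absent, so ZorX is inactive.
Citrulline is present, so FenU is active.
No repressor is bound and FenU is active, so *oxaN* is transcribed.
So OxaN is produced and active.
Fe²⁺ is absent, so KosZ is active.
Homoserine is absent, so WexG is inactive.
Activator KosZ is present, so *jovJ* is transcribed.
So JovJ is produced and active.
No repressor is bound and OxaN and JovJ are active, so *velF* is transcribed.
→ *velF* is ON.
Shikimate is present, so DovY is inactive.
Autoinducer-2 is absent, so NolT is active.
No repressor is bound and NolT is active, so *dulW* is transcribed.
→ *dulW* is ON.
c-di-GMP is present, so OxaX is active.
No repressor is bound and OxaX is active, so *torF* is transcribed.
→ *torF* is ON.
3 of the 3 genes are transcribed.

3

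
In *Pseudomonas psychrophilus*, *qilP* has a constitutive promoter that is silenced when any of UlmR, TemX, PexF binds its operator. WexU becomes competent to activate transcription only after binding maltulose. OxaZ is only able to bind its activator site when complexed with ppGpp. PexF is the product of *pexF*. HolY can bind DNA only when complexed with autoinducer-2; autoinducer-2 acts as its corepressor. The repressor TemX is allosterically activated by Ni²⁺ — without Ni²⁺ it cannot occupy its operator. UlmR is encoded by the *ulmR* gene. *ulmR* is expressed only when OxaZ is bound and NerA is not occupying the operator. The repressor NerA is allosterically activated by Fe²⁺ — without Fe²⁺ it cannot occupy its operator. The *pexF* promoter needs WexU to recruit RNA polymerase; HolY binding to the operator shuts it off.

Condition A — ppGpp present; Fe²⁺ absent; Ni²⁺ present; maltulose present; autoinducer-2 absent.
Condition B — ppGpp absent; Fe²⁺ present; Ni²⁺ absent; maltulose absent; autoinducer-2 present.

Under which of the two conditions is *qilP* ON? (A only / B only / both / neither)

Condition A:
ppGpp is present, so OxaZ is active.
Fe²⁺ is absent, so NerA is inactive.
No repressor is bound and OxaZ is active, so *ulmR* is transcribed.
So UlmR is produced and active.
Ni²⁺ is present, so TemX is active.
Maltulose is present, so WexU is active.
Autoinducer-2 is absent, so HolY is inactive.
No repressor is bound and WexU is active, so *pexF* is transcribed.
So PexF is produced and active.
With repressor UlmR bound, *qilP* is not transcribed.
→ *qilP* is OFF in A.
Condition B:
ppGpp is absent, so OxaZ is inactive.
Fe²⁺ is present, so NerA is active.
With repressor NerA bound, *ulmR* is not transcribed.
So UlmR is not produced.
Ni²⁺ is absent, so TemX is inactive.
Maltulose is absent, so WexU is inactive.
Autoinducer-2 is present, so HolY is active.
With repressor HolY bound, *pexF* is not transcribed.
So PexF is not produced.
With no repressor bound, *qilP* is transcribed.
→ *qilP* is ON in B.

B only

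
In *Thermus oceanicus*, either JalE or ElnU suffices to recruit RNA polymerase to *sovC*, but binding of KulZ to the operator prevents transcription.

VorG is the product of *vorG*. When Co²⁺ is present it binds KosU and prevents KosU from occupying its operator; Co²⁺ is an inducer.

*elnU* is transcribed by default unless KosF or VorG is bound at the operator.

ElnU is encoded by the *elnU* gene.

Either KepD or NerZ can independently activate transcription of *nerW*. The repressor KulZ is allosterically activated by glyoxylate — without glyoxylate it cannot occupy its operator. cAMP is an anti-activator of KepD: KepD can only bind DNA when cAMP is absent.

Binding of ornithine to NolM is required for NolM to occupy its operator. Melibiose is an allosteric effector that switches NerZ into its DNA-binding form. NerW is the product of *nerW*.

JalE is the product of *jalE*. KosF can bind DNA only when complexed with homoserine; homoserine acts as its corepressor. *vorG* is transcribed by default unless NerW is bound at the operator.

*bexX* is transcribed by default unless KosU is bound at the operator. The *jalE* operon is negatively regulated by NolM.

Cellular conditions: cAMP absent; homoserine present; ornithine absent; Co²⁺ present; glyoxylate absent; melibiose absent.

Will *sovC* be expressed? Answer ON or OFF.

Ornithine is absent, so NolM is inactive.
With no repressor bound, *jalE* is transcribed.
So JalE is produced and active.
Glyoxylate is absent, so KulZ is inactive.
Homoserine is present, so KosF is active.
cAMP is absent, so KepD is active.
Melibiose is absent, so NerZ is inactive.
Activator KepD is present, so *nerW* is transcribed.
So NerW is produced and active.
With repressor NerW bound, *vorG* is not transcribed.
So VorG is not produced.
With repressor KosF bound, *elnU* is not transcribed.
So ElnU is not produced.
Activator JalE is present, so *sovC* is transcribed.

ON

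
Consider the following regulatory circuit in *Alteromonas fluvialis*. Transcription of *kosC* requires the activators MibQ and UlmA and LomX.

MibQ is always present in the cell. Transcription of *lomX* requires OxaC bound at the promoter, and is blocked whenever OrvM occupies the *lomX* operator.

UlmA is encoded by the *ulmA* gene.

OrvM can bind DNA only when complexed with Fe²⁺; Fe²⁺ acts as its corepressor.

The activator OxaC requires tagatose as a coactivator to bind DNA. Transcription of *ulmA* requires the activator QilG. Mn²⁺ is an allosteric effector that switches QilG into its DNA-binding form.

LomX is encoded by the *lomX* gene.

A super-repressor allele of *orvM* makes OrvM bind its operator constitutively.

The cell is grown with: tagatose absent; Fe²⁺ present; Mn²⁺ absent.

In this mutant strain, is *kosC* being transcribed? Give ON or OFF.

MibQ is produced constitutively and is active.
Mn²⁺ is absent, so QilG is inactive.
Required activator QilG is absent, so *ulmA* is not transcribed.
So UlmA is not produced.
Tagatose is absent, so OxaC is inactive.
OrvM is constitutively active in this strain.
With repressor OrvM bound, *lomX* is not transcribed.
So LomX is not produced.
Required activator UlmA is absent, so *kosC* is not transcribed.

OFF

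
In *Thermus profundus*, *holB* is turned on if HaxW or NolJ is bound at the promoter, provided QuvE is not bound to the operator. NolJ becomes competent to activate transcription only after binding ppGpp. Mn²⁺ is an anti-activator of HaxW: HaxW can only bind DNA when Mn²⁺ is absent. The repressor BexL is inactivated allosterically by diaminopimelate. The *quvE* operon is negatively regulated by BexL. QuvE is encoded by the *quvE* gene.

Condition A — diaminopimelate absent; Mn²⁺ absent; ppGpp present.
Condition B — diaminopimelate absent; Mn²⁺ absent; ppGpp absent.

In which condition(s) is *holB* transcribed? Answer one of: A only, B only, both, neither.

both

Condition A:
Diaminopimelate is absent, so BexL is active.
With repressor BexL bound, *quvE* is not transcribed.
So QuvE is not produced.
Mn²⁺ is absent, so HaxW is active.
ppGpp is present, so NolJ is active.
Activator HaxW is present, so *holB* is transcribed.
→ *holB* is ON in A.
Condition B:
Diaminopimelate is absent, so BexL is active.
With repressor BexL bound, *quvE* is not transcribed.
So QuvE is not produced.
Mn²⁺ is absent, so HaxW is active.
ppGpp is absent, so NolJ is inactive.
Activator HaxW is present, so *holB* is transcribed.
→ *holB* is ON in B.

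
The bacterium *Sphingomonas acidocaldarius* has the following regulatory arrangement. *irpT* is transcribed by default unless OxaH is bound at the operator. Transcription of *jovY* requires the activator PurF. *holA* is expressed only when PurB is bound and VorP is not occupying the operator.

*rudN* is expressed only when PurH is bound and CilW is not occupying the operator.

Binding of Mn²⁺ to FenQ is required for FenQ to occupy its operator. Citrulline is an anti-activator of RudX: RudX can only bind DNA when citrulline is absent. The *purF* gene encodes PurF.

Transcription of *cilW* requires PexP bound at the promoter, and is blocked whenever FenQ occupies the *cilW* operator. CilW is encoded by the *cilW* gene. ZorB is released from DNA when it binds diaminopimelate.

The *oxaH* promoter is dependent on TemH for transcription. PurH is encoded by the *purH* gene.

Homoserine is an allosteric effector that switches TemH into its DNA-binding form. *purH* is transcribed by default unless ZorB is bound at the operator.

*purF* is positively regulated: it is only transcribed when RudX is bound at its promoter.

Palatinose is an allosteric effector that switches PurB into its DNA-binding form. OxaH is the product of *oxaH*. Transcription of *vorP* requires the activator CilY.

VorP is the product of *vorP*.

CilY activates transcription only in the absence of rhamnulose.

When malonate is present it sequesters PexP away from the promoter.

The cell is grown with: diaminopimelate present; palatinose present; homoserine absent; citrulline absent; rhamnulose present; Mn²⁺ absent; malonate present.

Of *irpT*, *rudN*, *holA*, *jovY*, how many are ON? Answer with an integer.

4

Homoserine is absent, so TemH is inactive.
Required activator TemH is absent, so *oxaH* is not transcribed.
So OxaH is not produced.
With no repressor bound, *irpT* is transcribed.
→ *irpT* is ON.
Mn²⁺ is absent, so FenQ is inactive.
Malonate is present, so PexP is inactive.
Required activator PexP is absent, so *cilW* is not transcribed.
So CilW is not produced.
Diaminopimelate is present, so ZorB is inactive.
With no repressor bound, *purH* is transcribed.
So PurH is produced and active.
No repressor is bound and PurH is active, so *rudN* is transcribed.
→ *rudN* is ON.
Palatinose is present, so PurB is active.
Rhamnulose is present, so CilY is inactive.
Required activator CilY is absent, so *vorP* is not transcribed.
So VorP is not produced.
No repressor is bound and PurB is active, so *holA* is transcribed.
→ *holA* is ON.
Citrulline is absent, so RudX is active.
No repressor is bound and RudX is active, so *purF* is transcribed.
So PurF is produced and active.
No repressor is bound and PurF is active, so *jovY* is transcribed.
→ *jovY* is ON.
4 of the 4 genes are transcribed.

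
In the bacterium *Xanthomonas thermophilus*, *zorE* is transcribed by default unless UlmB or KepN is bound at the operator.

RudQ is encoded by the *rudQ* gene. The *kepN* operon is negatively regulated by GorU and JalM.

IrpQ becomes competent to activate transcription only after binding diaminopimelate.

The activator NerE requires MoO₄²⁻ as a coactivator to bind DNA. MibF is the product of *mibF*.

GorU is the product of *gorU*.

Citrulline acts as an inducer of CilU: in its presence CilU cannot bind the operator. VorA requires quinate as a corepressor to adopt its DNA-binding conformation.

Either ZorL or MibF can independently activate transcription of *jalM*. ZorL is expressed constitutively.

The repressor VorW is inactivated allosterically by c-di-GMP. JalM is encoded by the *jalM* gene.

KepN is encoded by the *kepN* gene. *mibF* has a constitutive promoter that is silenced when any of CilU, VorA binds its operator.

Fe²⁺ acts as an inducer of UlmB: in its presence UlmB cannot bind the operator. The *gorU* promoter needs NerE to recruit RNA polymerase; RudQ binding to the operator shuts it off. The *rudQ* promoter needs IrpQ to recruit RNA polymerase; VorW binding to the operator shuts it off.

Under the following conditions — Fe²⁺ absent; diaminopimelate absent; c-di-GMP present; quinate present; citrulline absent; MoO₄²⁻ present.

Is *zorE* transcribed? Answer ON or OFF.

Fe²⁺ is absent, so UlmB is active.
MoO₄²⁻ is present, so NerE is active.
c-di-GMP is present, so VorW is inactive.
Diaminopimelate is absent, so IrpQ is inactive.
Required activator IrpQ is absent, so *rudQ* is not transcribed.
So RudQ is not produced.
No repressor is bound and NerE is active, so *gorU* is transcribed.
So GorU is produced and active.
ZorL is produced constitutively and is active.
Citrulline is absent, so CilU is active.
Quinate is present, so VorA is active.
With repressor CilU bound, *mibF* is not transcribed.
So MibF is not produced.
Activator ZorL is present, so *jalM* is transcribed.
So JalM is produced and active.
With repressor GorU bound, *kepN* is not transcribed.
So KepN is not produced.
With repressor UlmB bound, *zorE* is not transcribed.

OFF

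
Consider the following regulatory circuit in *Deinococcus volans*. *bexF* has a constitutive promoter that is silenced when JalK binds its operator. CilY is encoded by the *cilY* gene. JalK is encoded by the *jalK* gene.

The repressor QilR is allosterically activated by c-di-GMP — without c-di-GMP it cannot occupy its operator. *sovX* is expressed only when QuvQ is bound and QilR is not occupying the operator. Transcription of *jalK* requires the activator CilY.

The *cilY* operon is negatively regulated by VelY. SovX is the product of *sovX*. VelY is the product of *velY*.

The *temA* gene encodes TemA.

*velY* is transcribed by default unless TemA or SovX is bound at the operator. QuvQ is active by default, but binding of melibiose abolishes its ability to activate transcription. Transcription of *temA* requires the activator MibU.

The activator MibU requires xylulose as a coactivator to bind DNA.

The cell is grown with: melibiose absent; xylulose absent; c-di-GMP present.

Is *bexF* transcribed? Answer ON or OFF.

Xylulose is absent, so MibU is inactive.
Required activator MibU is absent, so *temA* is not transcribed.
So TemA is not produced.
Melibiose is absent, so QuvQ is active.
c-di-GMP is present, so QilR is active.
With repressor QilR bound, *sovX* is not transcribed.
So SovX is not produced.
With no repressor bound, *velY* is transcribed.
So VelY is produced and active.
With repressor VelY bound, *cilY* is not transcribed.
So CilY is not produced.
Required activator CilY is absent, so *jalK* is not transcribed.
So JalK is not produced.
With no repressor bound, *bexF* is transcribed.

ON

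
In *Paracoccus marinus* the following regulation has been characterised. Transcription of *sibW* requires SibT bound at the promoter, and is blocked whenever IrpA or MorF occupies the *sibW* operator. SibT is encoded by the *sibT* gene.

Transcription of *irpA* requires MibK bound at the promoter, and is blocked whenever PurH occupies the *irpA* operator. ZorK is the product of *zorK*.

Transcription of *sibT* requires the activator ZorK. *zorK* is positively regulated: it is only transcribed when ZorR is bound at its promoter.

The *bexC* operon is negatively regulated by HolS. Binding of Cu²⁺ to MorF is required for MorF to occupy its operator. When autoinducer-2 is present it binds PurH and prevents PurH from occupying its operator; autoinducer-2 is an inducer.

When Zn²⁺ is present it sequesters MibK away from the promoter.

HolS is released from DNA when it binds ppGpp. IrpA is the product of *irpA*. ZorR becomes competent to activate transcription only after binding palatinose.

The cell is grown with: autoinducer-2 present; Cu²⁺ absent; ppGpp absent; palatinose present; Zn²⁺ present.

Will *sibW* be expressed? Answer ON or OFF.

Palatinose is present, so ZorR is active.
No repressor is bound and ZorR is active, so *zorK* is transcribed.
So ZorK is produced and active.
No repressor is bound and ZorK is active, so *sibT* is transcribed.
So SibT is produced and active.
Autoinducer-2 is present, so PurH is inactive.
Zn²⁺ is present, so MibK is inactive.
Required activator MibK is absent, so *irpA* is not transcribed.
So IrpA is not produced.
Cu²⁺ is absent, so MorF is inactive.
No repressor is bound and SibT is active, so *sibW* is transcribed.

ON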